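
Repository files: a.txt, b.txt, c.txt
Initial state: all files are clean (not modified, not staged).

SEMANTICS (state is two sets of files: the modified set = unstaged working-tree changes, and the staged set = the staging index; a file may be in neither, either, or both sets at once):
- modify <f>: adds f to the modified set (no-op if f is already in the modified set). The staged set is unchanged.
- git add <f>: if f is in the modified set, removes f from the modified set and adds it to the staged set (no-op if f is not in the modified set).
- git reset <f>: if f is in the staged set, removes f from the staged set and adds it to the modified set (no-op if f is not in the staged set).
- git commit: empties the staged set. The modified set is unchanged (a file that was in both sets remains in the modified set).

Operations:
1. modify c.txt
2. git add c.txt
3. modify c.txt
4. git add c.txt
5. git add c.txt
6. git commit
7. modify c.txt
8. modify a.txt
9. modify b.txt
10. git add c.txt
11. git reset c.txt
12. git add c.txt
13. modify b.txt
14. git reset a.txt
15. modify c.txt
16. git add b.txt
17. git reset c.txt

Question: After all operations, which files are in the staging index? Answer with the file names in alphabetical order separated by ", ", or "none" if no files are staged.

After op 1 (modify c.txt): modified={c.txt} staged={none}
After op 2 (git add c.txt): modified={none} staged={c.txt}
After op 3 (modify c.txt): modified={c.txt} staged={c.txt}
After op 4 (git add c.txt): modified={none} staged={c.txt}
After op 5 (git add c.txt): modified={none} staged={c.txt}
After op 6 (git commit): modified={none} staged={none}
After op 7 (modify c.txt): modified={c.txt} staged={none}
After op 8 (modify a.txt): modified={a.txt, c.txt} staged={none}
After op 9 (modify b.txt): modified={a.txt, b.txt, c.txt} staged={none}
After op 10 (git add c.txt): modified={a.txt, b.txt} staged={c.txt}
After op 11 (git reset c.txt): modified={a.txt, b.txt, c.txt} staged={none}
After op 12 (git add c.txt): modified={a.txt, b.txt} staged={c.txt}
After op 13 (modify b.txt): modified={a.txt, b.txt} staged={c.txt}
After op 14 (git reset a.txt): modified={a.txt, b.txt} staged={c.txt}
After op 15 (modify c.txt): modified={a.txt, b.txt, c.txt} staged={c.txt}
After op 16 (git add b.txt): modified={a.txt, c.txt} staged={b.txt, c.txt}
After op 17 (git reset c.txt): modified={a.txt, c.txt} staged={b.txt}

Answer: b.txt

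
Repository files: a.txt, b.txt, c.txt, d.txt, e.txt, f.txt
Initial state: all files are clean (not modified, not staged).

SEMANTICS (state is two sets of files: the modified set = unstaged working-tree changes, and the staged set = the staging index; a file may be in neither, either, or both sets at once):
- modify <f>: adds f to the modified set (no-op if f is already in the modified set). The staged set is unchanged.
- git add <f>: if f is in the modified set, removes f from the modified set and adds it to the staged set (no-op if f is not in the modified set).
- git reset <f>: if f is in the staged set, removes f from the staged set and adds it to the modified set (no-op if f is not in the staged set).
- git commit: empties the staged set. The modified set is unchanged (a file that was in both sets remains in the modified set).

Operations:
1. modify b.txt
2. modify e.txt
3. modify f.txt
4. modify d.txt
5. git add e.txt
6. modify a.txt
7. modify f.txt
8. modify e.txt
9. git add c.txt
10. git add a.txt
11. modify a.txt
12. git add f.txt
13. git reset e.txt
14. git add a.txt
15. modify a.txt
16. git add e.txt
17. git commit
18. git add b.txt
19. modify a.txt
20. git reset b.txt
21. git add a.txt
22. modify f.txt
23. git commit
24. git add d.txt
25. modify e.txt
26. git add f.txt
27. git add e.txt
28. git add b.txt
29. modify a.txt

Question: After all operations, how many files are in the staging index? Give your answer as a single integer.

After op 1 (modify b.txt): modified={b.txt} staged={none}
After op 2 (modify e.txt): modified={b.txt, e.txt} staged={none}
After op 3 (modify f.txt): modified={b.txt, e.txt, f.txt} staged={none}
After op 4 (modify d.txt): modified={b.txt, d.txt, e.txt, f.txt} staged={none}
After op 5 (git add e.txt): modified={b.txt, d.txt, f.txt} staged={e.txt}
After op 6 (modify a.txt): modified={a.txt, b.txt, d.txt, f.txt} staged={e.txt}
After op 7 (modify f.txt): modified={a.txt, b.txt, d.txt, f.txt} staged={e.txt}
After op 8 (modify e.txt): modified={a.txt, b.txt, d.txt, e.txt, f.txt} staged={e.txt}
After op 9 (git add c.txt): modified={a.txt, b.txt, d.txt, e.txt, f.txt} staged={e.txt}
After op 10 (git add a.txt): modified={b.txt, d.txt, e.txt, f.txt} staged={a.txt, e.txt}
After op 11 (modify a.txt): modified={a.txt, b.txt, d.txt, e.txt, f.txt} staged={a.txt, e.txt}
After op 12 (git add f.txt): modified={a.txt, b.txt, d.txt, e.txt} staged={a.txt, e.txt, f.txt}
After op 13 (git reset e.txt): modified={a.txt, b.txt, d.txt, e.txt} staged={a.txt, f.txt}
After op 14 (git add a.txt): modified={b.txt, d.txt, e.txt} staged={a.txt, f.txt}
After op 15 (modify a.txt): modified={a.txt, b.txt, d.txt, e.txt} staged={a.txt, f.txt}
After op 16 (git add e.txt): modified={a.txt, b.txt, d.txt} staged={a.txt, e.txt, f.txt}
After op 17 (git commit): modified={a.txt, b.txt, d.txt} staged={none}
After op 18 (git add b.txt): modified={a.txt, d.txt} staged={b.txt}
After op 19 (modify a.txt): modified={a.txt, d.txt} staged={b.txt}
After op 20 (git reset b.txt): modified={a.txt, b.txt, d.txt} staged={none}
After op 21 (git add a.txt): modified={b.txt, d.txt} staged={a.txt}
After op 22 (modify f.txt): modified={b.txt, d.txt, f.txt} staged={a.txt}
After op 23 (git commit): modified={b.txt, d.txt, f.txt} staged={none}
After op 24 (git add d.txt): modified={b.txt, f.txt} staged={d.txt}
After op 25 (modify e.txt): modified={b.txt, e.txt, f.txt} staged={d.txt}
After op 26 (git add f.txt): modified={b.txt, e.txt} staged={d.txt, f.txt}
After op 27 (git add e.txt): modified={b.txt} staged={d.txt, e.txt, f.txt}
After op 28 (git add b.txt): modified={none} staged={b.txt, d.txt, e.txt, f.txt}
After op 29 (modify a.txt): modified={a.txt} staged={b.txt, d.txt, e.txt, f.txt}
Final staged set: {b.txt, d.txt, e.txt, f.txt} -> count=4

Answer: 4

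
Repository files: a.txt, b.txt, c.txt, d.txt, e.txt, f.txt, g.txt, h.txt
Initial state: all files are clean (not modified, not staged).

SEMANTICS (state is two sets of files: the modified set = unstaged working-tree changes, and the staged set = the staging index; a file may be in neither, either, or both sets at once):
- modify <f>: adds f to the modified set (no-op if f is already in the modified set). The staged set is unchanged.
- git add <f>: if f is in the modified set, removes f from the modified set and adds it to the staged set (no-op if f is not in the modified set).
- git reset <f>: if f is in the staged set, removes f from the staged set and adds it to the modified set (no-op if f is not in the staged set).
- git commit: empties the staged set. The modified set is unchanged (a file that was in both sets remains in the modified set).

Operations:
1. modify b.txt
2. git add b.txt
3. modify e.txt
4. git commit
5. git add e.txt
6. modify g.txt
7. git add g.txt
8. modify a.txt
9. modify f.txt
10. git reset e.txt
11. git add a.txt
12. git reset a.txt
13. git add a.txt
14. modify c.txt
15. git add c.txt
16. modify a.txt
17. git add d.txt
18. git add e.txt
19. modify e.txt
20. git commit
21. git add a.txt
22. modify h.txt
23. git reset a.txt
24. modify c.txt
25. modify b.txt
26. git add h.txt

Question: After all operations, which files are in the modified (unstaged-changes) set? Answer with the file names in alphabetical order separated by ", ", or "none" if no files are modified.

After op 1 (modify b.txt): modified={b.txt} staged={none}
After op 2 (git add b.txt): modified={none} staged={b.txt}
After op 3 (modify e.txt): modified={e.txt} staged={b.txt}
After op 4 (git commit): modified={e.txt} staged={none}
After op 5 (git add e.txt): modified={none} staged={e.txt}
After op 6 (modify g.txt): modified={g.txt} staged={e.txt}
After op 7 (git add g.txt): modified={none} staged={e.txt, g.txt}
After op 8 (modify a.txt): modified={a.txt} staged={e.txt, g.txt}
After op 9 (modify f.txt): modified={a.txt, f.txt} staged={e.txt, g.txt}
After op 10 (git reset e.txt): modified={a.txt, e.txt, f.txt} staged={g.txt}
After op 11 (git add a.txt): modified={e.txt, f.txt} staged={a.txt, g.txt}
After op 12 (git reset a.txt): modified={a.txt, e.txt, f.txt} staged={g.txt}
After op 13 (git add a.txt): modified={e.txt, f.txt} staged={a.txt, g.txt}
After op 14 (modify c.txt): modified={c.txt, e.txt, f.txt} staged={a.txt, g.txt}
After op 15 (git add c.txt): modified={e.txt, f.txt} staged={a.txt, c.txt, g.txt}
After op 16 (modify a.txt): modified={a.txt, e.txt, f.txt} staged={a.txt, c.txt, g.txt}
After op 17 (git add d.txt): modified={a.txt, e.txt, f.txt} staged={a.txt, c.txt, g.txt}
After op 18 (git add e.txt): modified={a.txt, f.txt} staged={a.txt, c.txt, e.txt, g.txt}
After op 19 (modify e.txt): modified={a.txt, e.txt, f.txt} staged={a.txt, c.txt, e.txt, g.txt}
After op 20 (git commit): modified={a.txt, e.txt, f.txt} staged={none}
After op 21 (git add a.txt): modified={e.txt, f.txt} staged={a.txt}
After op 22 (modify h.txt): modified={e.txt, f.txt, h.txt} staged={a.txt}
After op 23 (git reset a.txt): modified={a.txt, e.txt, f.txt, h.txt} staged={none}
After op 24 (modify c.txt): modified={a.txt, c.txt, e.txt, f.txt, h.txt} staged={none}
After op 25 (modify b.txt): modified={a.txt, b.txt, c.txt, e.txt, f.txt, h.txt} staged={none}
After op 26 (git add h.txt): modified={a.txt, b.txt, c.txt, e.txt, f.txt} staged={h.txt}

Answer: a.txt, b.txt, c.txt, e.txt, f.txt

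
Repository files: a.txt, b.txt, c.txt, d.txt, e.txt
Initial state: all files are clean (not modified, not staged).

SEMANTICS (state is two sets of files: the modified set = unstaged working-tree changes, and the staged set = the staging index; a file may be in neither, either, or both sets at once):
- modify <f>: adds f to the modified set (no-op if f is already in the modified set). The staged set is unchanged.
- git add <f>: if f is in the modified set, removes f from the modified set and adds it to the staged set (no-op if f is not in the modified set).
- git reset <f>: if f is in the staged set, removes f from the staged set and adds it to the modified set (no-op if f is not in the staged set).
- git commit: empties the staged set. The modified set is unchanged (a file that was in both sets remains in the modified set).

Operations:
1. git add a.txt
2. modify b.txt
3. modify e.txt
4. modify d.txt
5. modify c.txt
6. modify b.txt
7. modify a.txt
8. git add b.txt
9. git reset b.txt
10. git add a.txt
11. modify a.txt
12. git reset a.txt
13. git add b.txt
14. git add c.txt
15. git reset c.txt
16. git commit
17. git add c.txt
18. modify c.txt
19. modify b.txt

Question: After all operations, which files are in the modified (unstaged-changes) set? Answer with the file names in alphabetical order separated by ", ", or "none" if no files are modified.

After op 1 (git add a.txt): modified={none} staged={none}
After op 2 (modify b.txt): modified={b.txt} staged={none}
After op 3 (modify e.txt): modified={b.txt, e.txt} staged={none}
After op 4 (modify d.txt): modified={b.txt, d.txt, e.txt} staged={none}
After op 5 (modify c.txt): modified={b.txt, c.txt, d.txt, e.txt} staged={none}
After op 6 (modify b.txt): modified={b.txt, c.txt, d.txt, e.txt} staged={none}
After op 7 (modify a.txt): modified={a.txt, b.txt, c.txt, d.txt, e.txt} staged={none}
After op 8 (git add b.txt): modified={a.txt, c.txt, d.txt, e.txt} staged={b.txt}
After op 9 (git reset b.txt): modified={a.txt, b.txt, c.txt, d.txt, e.txt} staged={none}
After op 10 (git add a.txt): modified={b.txt, c.txt, d.txt, e.txt} staged={a.txt}
After op 11 (modify a.txt): modified={a.txt, b.txt, c.txt, d.txt, e.txt} staged={a.txt}
After op 12 (git reset a.txt): modified={a.txt, b.txt, c.txt, d.txt, e.txt} staged={none}
After op 13 (git add b.txt): modified={a.txt, c.txt, d.txt, e.txt} staged={b.txt}
After op 14 (git add c.txt): modified={a.txt, d.txt, e.txt} staged={b.txt, c.txt}
After op 15 (git reset c.txt): modified={a.txt, c.txt, d.txt, e.txt} staged={b.txt}
After op 16 (git commit): modified={a.txt, c.txt, d.txt, e.txt} staged={none}
After op 17 (git add c.txt): modified={a.txt, d.txt, e.txt} staged={c.txt}
After op 18 (modify c.txt): modified={a.txt, c.txt, d.txt, e.txt} staged={c.txt}
After op 19 (modify b.txt): modified={a.txt, b.txt, c.txt, d.txt, e.txt} staged={c.txt}

Answer: a.txt, b.txt, c.txt, d.txt, e.txt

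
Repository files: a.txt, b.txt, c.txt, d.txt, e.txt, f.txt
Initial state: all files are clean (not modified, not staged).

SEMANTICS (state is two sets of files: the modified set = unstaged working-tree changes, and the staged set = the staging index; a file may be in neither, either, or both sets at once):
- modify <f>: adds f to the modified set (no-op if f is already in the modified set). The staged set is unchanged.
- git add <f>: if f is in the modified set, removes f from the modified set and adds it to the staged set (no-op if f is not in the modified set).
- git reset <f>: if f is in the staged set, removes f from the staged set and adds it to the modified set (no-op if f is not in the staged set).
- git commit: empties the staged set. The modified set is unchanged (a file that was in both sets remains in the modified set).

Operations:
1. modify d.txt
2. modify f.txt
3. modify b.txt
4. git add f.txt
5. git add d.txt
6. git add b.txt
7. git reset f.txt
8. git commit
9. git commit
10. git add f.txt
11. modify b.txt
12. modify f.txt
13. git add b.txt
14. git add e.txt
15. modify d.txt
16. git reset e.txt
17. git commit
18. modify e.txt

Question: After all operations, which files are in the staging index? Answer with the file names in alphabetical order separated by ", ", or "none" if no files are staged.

After op 1 (modify d.txt): modified={d.txt} staged={none}
After op 2 (modify f.txt): modified={d.txt, f.txt} staged={none}
After op 3 (modify b.txt): modified={b.txt, d.txt, f.txt} staged={none}
After op 4 (git add f.txt): modified={b.txt, d.txt} staged={f.txt}
After op 5 (git add d.txt): modified={b.txt} staged={d.txt, f.txt}
After op 6 (git add b.txt): modified={none} staged={b.txt, d.txt, f.txt}
After op 7 (git reset f.txt): modified={f.txt} staged={b.txt, d.txt}
After op 8 (git commit): modified={f.txt} staged={none}
After op 9 (git commit): modified={f.txt} staged={none}
After op 10 (git add f.txt): modified={none} staged={f.txt}
After op 11 (modify b.txt): modified={b.txt} staged={f.txt}
After op 12 (modify f.txt): modified={b.txt, f.txt} staged={f.txt}
After op 13 (git add b.txt): modified={f.txt} staged={b.txt, f.txt}
After op 14 (git add e.txt): modified={f.txt} staged={b.txt, f.txt}
After op 15 (modify d.txt): modified={d.txt, f.txt} staged={b.txt, f.txt}
After op 16 (git reset e.txt): modified={d.txt, f.txt} staged={b.txt, f.txt}
After op 17 (git commit): modified={d.txt, f.txt} staged={none}
After op 18 (modify e.txt): modified={d.txt, e.txt, f.txt} staged={none}

Answer: none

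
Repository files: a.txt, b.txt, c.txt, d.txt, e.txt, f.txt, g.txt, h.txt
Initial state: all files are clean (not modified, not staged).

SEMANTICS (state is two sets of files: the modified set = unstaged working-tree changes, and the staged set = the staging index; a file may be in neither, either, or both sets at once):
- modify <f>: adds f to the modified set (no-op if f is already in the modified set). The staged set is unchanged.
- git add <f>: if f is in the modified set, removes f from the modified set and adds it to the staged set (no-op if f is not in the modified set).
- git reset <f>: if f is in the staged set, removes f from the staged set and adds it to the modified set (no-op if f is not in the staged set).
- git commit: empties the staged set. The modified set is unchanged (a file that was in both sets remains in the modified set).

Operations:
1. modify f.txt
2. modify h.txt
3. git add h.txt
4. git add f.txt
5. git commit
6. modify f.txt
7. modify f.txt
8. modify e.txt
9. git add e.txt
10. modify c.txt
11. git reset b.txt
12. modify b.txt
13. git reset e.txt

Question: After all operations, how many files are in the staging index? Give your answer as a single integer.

Answer: 0

Derivation:
After op 1 (modify f.txt): modified={f.txt} staged={none}
After op 2 (modify h.txt): modified={f.txt, h.txt} staged={none}
After op 3 (git add h.txt): modified={f.txt} staged={h.txt}
After op 4 (git add f.txt): modified={none} staged={f.txt, h.txt}
After op 5 (git commit): modified={none} staged={none}
After op 6 (modify f.txt): modified={f.txt} staged={none}
After op 7 (modify f.txt): modified={f.txt} staged={none}
After op 8 (modify e.txt): modified={e.txt, f.txt} staged={none}
After op 9 (git add e.txt): modified={f.txt} staged={e.txt}
After op 10 (modify c.txt): modified={c.txt, f.txt} staged={e.txt}
After op 11 (git reset b.txt): modified={c.txt, f.txt} staged={e.txt}
After op 12 (modify b.txt): modified={b.txt, c.txt, f.txt} staged={e.txt}
After op 13 (git reset e.txt): modified={b.txt, c.txt, e.txt, f.txt} staged={none}
Final staged set: {none} -> count=0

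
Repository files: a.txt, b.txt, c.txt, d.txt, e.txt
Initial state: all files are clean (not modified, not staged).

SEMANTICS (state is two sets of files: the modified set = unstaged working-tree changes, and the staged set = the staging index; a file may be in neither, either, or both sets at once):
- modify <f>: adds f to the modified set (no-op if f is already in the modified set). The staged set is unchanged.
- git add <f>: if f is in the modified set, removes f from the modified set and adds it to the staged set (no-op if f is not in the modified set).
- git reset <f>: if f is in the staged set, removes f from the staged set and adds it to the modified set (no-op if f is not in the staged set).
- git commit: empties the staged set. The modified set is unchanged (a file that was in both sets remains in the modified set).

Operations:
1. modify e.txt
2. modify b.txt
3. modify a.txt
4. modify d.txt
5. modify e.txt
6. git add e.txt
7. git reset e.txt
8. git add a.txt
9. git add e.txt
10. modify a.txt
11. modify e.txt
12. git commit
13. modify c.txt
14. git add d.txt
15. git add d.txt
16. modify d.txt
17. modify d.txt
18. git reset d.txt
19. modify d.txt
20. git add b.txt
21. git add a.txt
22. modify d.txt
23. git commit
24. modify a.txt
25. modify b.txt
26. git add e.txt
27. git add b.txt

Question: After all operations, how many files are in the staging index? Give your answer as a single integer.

Answer: 2

Derivation:
After op 1 (modify e.txt): modified={e.txt} staged={none}
After op 2 (modify b.txt): modified={b.txt, e.txt} staged={none}
After op 3 (modify a.txt): modified={a.txt, b.txt, e.txt} staged={none}
After op 4 (modify d.txt): modified={a.txt, b.txt, d.txt, e.txt} staged={none}
After op 5 (modify e.txt): modified={a.txt, b.txt, d.txt, e.txt} staged={none}
After op 6 (git add e.txt): modified={a.txt, b.txt, d.txt} staged={e.txt}
After op 7 (git reset e.txt): modified={a.txt, b.txt, d.txt, e.txt} staged={none}
After op 8 (git add a.txt): modified={b.txt, d.txt, e.txt} staged={a.txt}
After op 9 (git add e.txt): modified={b.txt, d.txt} staged={a.txt, e.txt}
After op 10 (modify a.txt): modified={a.txt, b.txt, d.txt} staged={a.txt, e.txt}
After op 11 (modify e.txt): modified={a.txt, b.txt, d.txt, e.txt} staged={a.txt, e.txt}
After op 12 (git commit): modified={a.txt, b.txt, d.txt, e.txt} staged={none}
After op 13 (modify c.txt): modified={a.txt, b.txt, c.txt, d.txt, e.txt} staged={none}
After op 14 (git add d.txt): modified={a.txt, b.txt, c.txt, e.txt} staged={d.txt}
After op 15 (git add d.txt): modified={a.txt, b.txt, c.txt, e.txt} staged={d.txt}
After op 16 (modify d.txt): modified={a.txt, b.txt, c.txt, d.txt, e.txt} staged={d.txt}
After op 17 (modify d.txt): modified={a.txt, b.txt, c.txt, d.txt, e.txt} staged={d.txt}
After op 18 (git reset d.txt): modified={a.txt, b.txt, c.txt, d.txt, e.txt} staged={none}
After op 19 (modify d.txt): modified={a.txt, b.txt, c.txt, d.txt, e.txt} staged={none}
After op 20 (git add b.txt): modified={a.txt, c.txt, d.txt, e.txt} staged={b.txt}
After op 21 (git add a.txt): modified={c.txt, d.txt, e.txt} staged={a.txt, b.txt}
After op 22 (modify d.txt): modified={c.txt, d.txt, e.txt} staged={a.txt, b.txt}
After op 23 (git commit): modified={c.txt, d.txt, e.txt} staged={none}
After op 24 (modify a.txt): modified={a.txt, c.txt, d.txt, e.txt} staged={none}
After op 25 (modify b.txt): modified={a.txt, b.txt, c.txt, d.txt, e.txt} staged={none}
After op 26 (git add e.txt): modified={a.txt, b.txt, c.txt, d.txt} staged={e.txt}
After op 27 (git add b.txt): modified={a.txt, c.txt, d.txt} staged={b.txt, e.txt}
Final staged set: {b.txt, e.txt} -> count=2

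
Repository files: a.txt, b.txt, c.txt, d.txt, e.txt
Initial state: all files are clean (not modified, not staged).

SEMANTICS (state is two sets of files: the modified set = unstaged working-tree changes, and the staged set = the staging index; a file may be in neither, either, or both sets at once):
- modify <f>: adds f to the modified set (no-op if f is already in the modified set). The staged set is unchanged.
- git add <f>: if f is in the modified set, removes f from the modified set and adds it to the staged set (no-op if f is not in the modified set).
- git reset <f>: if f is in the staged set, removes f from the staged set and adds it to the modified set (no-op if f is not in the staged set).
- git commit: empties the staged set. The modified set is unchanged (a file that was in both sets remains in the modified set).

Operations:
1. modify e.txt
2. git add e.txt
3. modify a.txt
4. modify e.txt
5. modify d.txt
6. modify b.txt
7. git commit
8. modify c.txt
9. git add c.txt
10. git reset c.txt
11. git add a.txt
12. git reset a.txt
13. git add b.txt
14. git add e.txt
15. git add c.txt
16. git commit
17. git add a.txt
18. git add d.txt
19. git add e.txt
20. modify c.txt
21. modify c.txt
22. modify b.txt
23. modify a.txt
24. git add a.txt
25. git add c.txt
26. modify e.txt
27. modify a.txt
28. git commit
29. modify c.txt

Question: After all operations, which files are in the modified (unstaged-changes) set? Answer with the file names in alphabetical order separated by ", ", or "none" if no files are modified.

Answer: a.txt, b.txt, c.txt, e.txt

Derivation:
After op 1 (modify e.txt): modified={e.txt} staged={none}
After op 2 (git add e.txt): modified={none} staged={e.txt}
After op 3 (modify a.txt): modified={a.txt} staged={e.txt}
After op 4 (modify e.txt): modified={a.txt, e.txt} staged={e.txt}
After op 5 (modify d.txt): modified={a.txt, d.txt, e.txt} staged={e.txt}
After op 6 (modify b.txt): modified={a.txt, b.txt, d.txt, e.txt} staged={e.txt}
After op 7 (git commit): modified={a.txt, b.txt, d.txt, e.txt} staged={none}
After op 8 (modify c.txt): modified={a.txt, b.txt, c.txt, d.txt, e.txt} staged={none}
After op 9 (git add c.txt): modified={a.txt, b.txt, d.txt, e.txt} staged={c.txt}
After op 10 (git reset c.txt): modified={a.txt, b.txt, c.txt, d.txt, e.txt} staged={none}
After op 11 (git add a.txt): modified={b.txt, c.txt, d.txt, e.txt} staged={a.txt}
After op 12 (git reset a.txt): modified={a.txt, b.txt, c.txt, d.txt, e.txt} staged={none}
After op 13 (git add b.txt): modified={a.txt, c.txt, d.txt, e.txt} staged={b.txt}
After op 14 (git add e.txt): modified={a.txt, c.txt, d.txt} staged={b.txt, e.txt}
After op 15 (git add c.txt): modified={a.txt, d.txt} staged={b.txt, c.txt, e.txt}
After op 16 (git commit): modified={a.txt, d.txt} staged={none}
After op 17 (git add a.txt): modified={d.txt} staged={a.txt}
After op 18 (git add d.txt): modified={none} staged={a.txt, d.txt}
After op 19 (git add e.txt): modified={none} staged={a.txt, d.txt}
After op 20 (modify c.txt): modified={c.txt} staged={a.txt, d.txt}
After op 21 (modify c.txt): modified={c.txt} staged={a.txt, d.txt}
After op 22 (modify b.txt): modified={b.txt, c.txt} staged={a.txt, d.txt}
After op 23 (modify a.txt): modified={a.txt, b.txt, c.txt} staged={a.txt, d.txt}
After op 24 (git add a.txt): modified={b.txt, c.txt} staged={a.txt, d.txt}
After op 25 (git add c.txt): modified={b.txt} staged={a.txt, c.txt, d.txt}
After op 26 (modify e.txt): modified={b.txt, e.txt} staged={a.txt, c.txt, d.txt}
After op 27 (modify a.txt): modified={a.txt, b.txt, e.txt} staged={a.txt, c.txt, d.txt}
After op 28 (git commit): modified={a.txt, b.txt, e.txt} staged={none}
After op 29 (modify c.txt): modified={a.txt, b.txt, c.txt, e.txt} staged={none}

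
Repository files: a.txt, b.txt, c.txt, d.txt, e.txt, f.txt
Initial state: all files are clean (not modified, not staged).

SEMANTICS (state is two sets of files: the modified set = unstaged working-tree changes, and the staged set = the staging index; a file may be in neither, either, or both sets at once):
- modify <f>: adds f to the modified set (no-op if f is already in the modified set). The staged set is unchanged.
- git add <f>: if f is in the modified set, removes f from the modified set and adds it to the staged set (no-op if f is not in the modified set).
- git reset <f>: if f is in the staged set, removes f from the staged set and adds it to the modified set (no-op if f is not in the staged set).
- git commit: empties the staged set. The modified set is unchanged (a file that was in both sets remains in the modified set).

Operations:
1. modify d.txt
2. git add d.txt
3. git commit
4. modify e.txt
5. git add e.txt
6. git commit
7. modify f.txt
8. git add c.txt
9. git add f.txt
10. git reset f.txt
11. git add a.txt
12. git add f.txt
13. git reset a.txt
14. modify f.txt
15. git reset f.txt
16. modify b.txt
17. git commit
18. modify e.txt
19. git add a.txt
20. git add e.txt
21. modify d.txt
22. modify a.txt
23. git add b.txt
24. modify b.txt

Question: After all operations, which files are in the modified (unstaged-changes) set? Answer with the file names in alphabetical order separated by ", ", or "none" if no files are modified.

Answer: a.txt, b.txt, d.txt, f.txt

Derivation:
After op 1 (modify d.txt): modified={d.txt} staged={none}
After op 2 (git add d.txt): modified={none} staged={d.txt}
After op 3 (git commit): modified={none} staged={none}
After op 4 (modify e.txt): modified={e.txt} staged={none}
After op 5 (git add e.txt): modified={none} staged={e.txt}
After op 6 (git commit): modified={none} staged={none}
After op 7 (modify f.txt): modified={f.txt} staged={none}
After op 8 (git add c.txt): modified={f.txt} staged={none}
After op 9 (git add f.txt): modified={none} staged={f.txt}
After op 10 (git reset f.txt): modified={f.txt} staged={none}
After op 11 (git add a.txt): modified={f.txt} staged={none}
After op 12 (git add f.txt): modified={none} staged={f.txt}
After op 13 (git reset a.txt): modified={none} staged={f.txt}
After op 14 (modify f.txt): modified={f.txt} staged={f.txt}
After op 15 (git reset f.txt): modified={f.txt} staged={none}
After op 16 (modify b.txt): modified={b.txt, f.txt} staged={none}
After op 17 (git commit): modified={b.txt, f.txt} staged={none}
After op 18 (modify e.txt): modified={b.txt, e.txt, f.txt} staged={none}
After op 19 (git add a.txt): modified={b.txt, e.txt, f.txt} staged={none}
After op 20 (git add e.txt): modified={b.txt, f.txt} staged={e.txt}
After op 21 (modify d.txt): modified={b.txt, d.txt, f.txt} staged={e.txt}
After op 22 (modify a.txt): modified={a.txt, b.txt, d.txt, f.txt} staged={e.txt}
After op 23 (git add b.txt): modified={a.txt, d.txt, f.txt} staged={b.txt, e.txt}
After op 24 (modify b.txt): modified={a.txt, b.txt, d.txt, f.txt} staged={b.txt, e.txt}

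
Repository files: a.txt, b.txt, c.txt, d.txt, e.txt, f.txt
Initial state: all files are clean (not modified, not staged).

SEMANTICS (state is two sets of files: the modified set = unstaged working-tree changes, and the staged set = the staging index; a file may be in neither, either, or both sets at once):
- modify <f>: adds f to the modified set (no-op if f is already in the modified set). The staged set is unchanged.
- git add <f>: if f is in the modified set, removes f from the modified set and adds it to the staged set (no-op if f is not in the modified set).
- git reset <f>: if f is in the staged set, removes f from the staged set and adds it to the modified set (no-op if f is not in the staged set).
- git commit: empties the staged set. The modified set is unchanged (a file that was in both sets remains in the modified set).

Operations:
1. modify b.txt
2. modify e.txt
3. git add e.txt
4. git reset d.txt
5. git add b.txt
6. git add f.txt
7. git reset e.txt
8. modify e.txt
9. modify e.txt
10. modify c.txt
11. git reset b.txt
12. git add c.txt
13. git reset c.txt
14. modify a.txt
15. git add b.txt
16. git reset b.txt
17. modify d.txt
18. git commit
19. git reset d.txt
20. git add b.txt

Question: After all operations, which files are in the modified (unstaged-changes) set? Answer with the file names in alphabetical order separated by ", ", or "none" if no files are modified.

After op 1 (modify b.txt): modified={b.txt} staged={none}
After op 2 (modify e.txt): modified={b.txt, e.txt} staged={none}
After op 3 (git add e.txt): modified={b.txt} staged={e.txt}
After op 4 (git reset d.txt): modified={b.txt} staged={e.txt}
After op 5 (git add b.txt): modified={none} staged={b.txt, e.txt}
After op 6 (git add f.txt): modified={none} staged={b.txt, e.txt}
After op 7 (git reset e.txt): modified={e.txt} staged={b.txt}
After op 8 (modify e.txt): modified={e.txt} staged={b.txt}
After op 9 (modify e.txt): modified={e.txt} staged={b.txt}
After op 10 (modify c.txt): modified={c.txt, e.txt} staged={b.txt}
After op 11 (git reset b.txt): modified={b.txt, c.txt, e.txt} staged={none}
After op 12 (git add c.txt): modified={b.txt, e.txt} staged={c.txt}
After op 13 (git reset c.txt): modified={b.txt, c.txt, e.txt} staged={none}
After op 14 (modify a.txt): modified={a.txt, b.txt, c.txt, e.txt} staged={none}
After op 15 (git add b.txt): modified={a.txt, c.txt, e.txt} staged={b.txt}
After op 16 (git reset b.txt): modified={a.txt, b.txt, c.txt, e.txt} staged={none}
After op 17 (modify d.txt): modified={a.txt, b.txt, c.txt, d.txt, e.txt} staged={none}
After op 18 (git commit): modified={a.txt, b.txt, c.txt, d.txt, e.txt} staged={none}
After op 19 (git reset d.txt): modified={a.txt, b.txt, c.txt, d.txt, e.txt} staged={none}
After op 20 (git add b.txt): modified={a.txt, c.txt, d.txt, e.txt} staged={b.txt}

Answer: a.txt, c.txt, d.txt, e.txt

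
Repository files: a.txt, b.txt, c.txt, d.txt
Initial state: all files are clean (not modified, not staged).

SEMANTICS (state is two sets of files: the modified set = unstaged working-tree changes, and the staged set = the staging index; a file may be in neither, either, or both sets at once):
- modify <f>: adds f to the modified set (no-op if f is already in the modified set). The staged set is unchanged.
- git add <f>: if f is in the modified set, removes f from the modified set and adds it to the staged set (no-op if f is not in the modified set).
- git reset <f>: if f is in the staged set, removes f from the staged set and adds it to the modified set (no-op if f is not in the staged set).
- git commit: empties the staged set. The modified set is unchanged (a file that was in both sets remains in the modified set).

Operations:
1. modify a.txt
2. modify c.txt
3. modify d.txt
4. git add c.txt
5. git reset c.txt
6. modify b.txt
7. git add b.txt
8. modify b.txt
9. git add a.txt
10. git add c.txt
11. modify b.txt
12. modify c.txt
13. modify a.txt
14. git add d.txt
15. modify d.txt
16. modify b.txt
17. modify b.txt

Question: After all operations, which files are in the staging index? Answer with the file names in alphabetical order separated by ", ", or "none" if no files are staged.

Answer: a.txt, b.txt, c.txt, d.txt

Derivation:
After op 1 (modify a.txt): modified={a.txt} staged={none}
After op 2 (modify c.txt): modified={a.txt, c.txt} staged={none}
After op 3 (modify d.txt): modified={a.txt, c.txt, d.txt} staged={none}
After op 4 (git add c.txt): modified={a.txt, d.txt} staged={c.txt}
After op 5 (git reset c.txt): modified={a.txt, c.txt, d.txt} staged={none}
After op 6 (modify b.txt): modified={a.txt, b.txt, c.txt, d.txt} staged={none}
After op 7 (git add b.txt): modified={a.txt, c.txt, d.txt} staged={b.txt}
After op 8 (modify b.txt): modified={a.txt, b.txt, c.txt, d.txt} staged={b.txt}
After op 9 (git add a.txt): modified={b.txt, c.txt, d.txt} staged={a.txt, b.txt}
After op 10 (git add c.txt): modified={b.txt, d.txt} staged={a.txt, b.txt, c.txt}
After op 11 (modify b.txt): modified={b.txt, d.txt} staged={a.txt, b.txt, c.txt}
After op 12 (modify c.txt): modified={b.txt, c.txt, d.txt} staged={a.txt, b.txt, c.txt}
After op 13 (modify a.txt): modified={a.txt, b.txt, c.txt, d.txt} staged={a.txt, b.txt, c.txt}
After op 14 (git add d.txt): modified={a.txt, b.txt, c.txt} staged={a.txt, b.txt, c.txt, d.txt}
After op 15 (modify d.txt): modified={a.txt, b.txt, c.txt, d.txt} staged={a.txt, b.txt, c.txt, d.txt}
After op 16 (modify b.txt): modified={a.txt, b.txt, c.txt, d.txt} staged={a.txt, b.txt, c.txt, d.txt}
After op 17 (modify b.txt): modified={a.txt, b.txt, c.txt, d.txt} staged={a.txt, b.txt, c.txt, d.txt}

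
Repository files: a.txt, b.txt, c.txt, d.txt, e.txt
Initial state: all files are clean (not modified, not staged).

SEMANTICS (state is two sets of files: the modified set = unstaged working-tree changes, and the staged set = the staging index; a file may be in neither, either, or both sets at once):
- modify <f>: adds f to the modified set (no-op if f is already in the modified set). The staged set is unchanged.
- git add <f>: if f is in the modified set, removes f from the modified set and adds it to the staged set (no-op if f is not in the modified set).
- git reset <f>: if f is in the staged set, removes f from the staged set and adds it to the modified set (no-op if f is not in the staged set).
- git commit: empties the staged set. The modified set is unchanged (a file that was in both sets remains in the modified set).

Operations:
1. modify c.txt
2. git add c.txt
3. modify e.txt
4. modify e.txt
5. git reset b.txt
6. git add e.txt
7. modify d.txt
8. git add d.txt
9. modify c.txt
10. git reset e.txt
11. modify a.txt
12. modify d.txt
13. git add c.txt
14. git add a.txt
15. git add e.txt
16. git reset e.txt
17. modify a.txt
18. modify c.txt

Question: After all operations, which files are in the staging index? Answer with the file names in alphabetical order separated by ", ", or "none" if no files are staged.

After op 1 (modify c.txt): modified={c.txt} staged={none}
After op 2 (git add c.txt): modified={none} staged={c.txt}
After op 3 (modify e.txt): modified={e.txt} staged={c.txt}
After op 4 (modify e.txt): modified={e.txt} staged={c.txt}
After op 5 (git reset b.txt): modified={e.txt} staged={c.txt}
After op 6 (git add e.txt): modified={none} staged={c.txt, e.txt}
After op 7 (modify d.txt): modified={d.txt} staged={c.txt, e.txt}
After op 8 (git add d.txt): modified={none} staged={c.txt, d.txt, e.txt}
After op 9 (modify c.txt): modified={c.txt} staged={c.txt, d.txt, e.txt}
After op 10 (git reset e.txt): modified={c.txt, e.txt} staged={c.txt, d.txt}
After op 11 (modify a.txt): modified={a.txt, c.txt, e.txt} staged={c.txt, d.txt}
After op 12 (modify d.txt): modified={a.txt, c.txt, d.txt, e.txt} staged={c.txt, d.txt}
After op 13 (git add c.txt): modified={a.txt, d.txt, e.txt} staged={c.txt, d.txt}
After op 14 (git add a.txt): modified={d.txt, e.txt} staged={a.txt, c.txt, d.txt}
After op 15 (git add e.txt): modified={d.txt} staged={a.txt, c.txt, d.txt, e.txt}
After op 16 (git reset e.txt): modified={d.txt, e.txt} staged={a.txt, c.txt, d.txt}
After op 17 (modify a.txt): modified={a.txt, d.txt, e.txt} staged={a.txt, c.txt, d.txt}
After op 18 (modify c.txt): modified={a.txt, c.txt, d.txt, e.txt} staged={a.txt, c.txt, d.txt}

Answer: a.txt, c.txt, d.txt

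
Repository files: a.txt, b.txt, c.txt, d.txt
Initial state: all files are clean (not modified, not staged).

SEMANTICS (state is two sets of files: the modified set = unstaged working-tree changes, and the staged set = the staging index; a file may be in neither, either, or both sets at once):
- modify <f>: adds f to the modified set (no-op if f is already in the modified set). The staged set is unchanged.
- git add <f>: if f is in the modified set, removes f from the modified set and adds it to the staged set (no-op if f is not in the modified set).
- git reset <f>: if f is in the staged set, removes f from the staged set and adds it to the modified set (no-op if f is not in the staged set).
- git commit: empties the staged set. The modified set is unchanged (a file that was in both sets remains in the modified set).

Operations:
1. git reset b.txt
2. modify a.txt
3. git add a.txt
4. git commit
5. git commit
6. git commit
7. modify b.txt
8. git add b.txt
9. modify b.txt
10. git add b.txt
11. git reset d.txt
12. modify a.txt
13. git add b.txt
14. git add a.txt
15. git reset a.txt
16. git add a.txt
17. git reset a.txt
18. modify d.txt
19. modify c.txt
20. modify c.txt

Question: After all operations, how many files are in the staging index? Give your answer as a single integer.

Answer: 1

Derivation:
After op 1 (git reset b.txt): modified={none} staged={none}
After op 2 (modify a.txt): modified={a.txt} staged={none}
After op 3 (git add a.txt): modified={none} staged={a.txt}
After op 4 (git commit): modified={none} staged={none}
After op 5 (git commit): modified={none} staged={none}
After op 6 (git commit): modified={none} staged={none}
After op 7 (modify b.txt): modified={b.txt} staged={none}
After op 8 (git add b.txt): modified={none} staged={b.txt}
After op 9 (modify b.txt): modified={b.txt} staged={b.txt}
After op 10 (git add b.txt): modified={none} staged={b.txt}
After op 11 (git reset d.txt): modified={none} staged={b.txt}
After op 12 (modify a.txt): modified={a.txt} staged={b.txt}
After op 13 (git add b.txt): modified={a.txt} staged={b.txt}
After op 14 (git add a.txt): modified={none} staged={a.txt, b.txt}
After op 15 (git reset a.txt): modified={a.txt} staged={b.txt}
After op 16 (git add a.txt): modified={none} staged={a.txt, b.txt}
After op 17 (git reset a.txt): modified={a.txt} staged={b.txt}
After op 18 (modify d.txt): modified={a.txt, d.txt} staged={b.txt}
After op 19 (modify c.txt): modified={a.txt, c.txt, d.txt} staged={b.txt}
After op 20 (modify c.txt): modified={a.txt, c.txt, d.txt} staged={b.txt}
Final staged set: {b.txt} -> count=1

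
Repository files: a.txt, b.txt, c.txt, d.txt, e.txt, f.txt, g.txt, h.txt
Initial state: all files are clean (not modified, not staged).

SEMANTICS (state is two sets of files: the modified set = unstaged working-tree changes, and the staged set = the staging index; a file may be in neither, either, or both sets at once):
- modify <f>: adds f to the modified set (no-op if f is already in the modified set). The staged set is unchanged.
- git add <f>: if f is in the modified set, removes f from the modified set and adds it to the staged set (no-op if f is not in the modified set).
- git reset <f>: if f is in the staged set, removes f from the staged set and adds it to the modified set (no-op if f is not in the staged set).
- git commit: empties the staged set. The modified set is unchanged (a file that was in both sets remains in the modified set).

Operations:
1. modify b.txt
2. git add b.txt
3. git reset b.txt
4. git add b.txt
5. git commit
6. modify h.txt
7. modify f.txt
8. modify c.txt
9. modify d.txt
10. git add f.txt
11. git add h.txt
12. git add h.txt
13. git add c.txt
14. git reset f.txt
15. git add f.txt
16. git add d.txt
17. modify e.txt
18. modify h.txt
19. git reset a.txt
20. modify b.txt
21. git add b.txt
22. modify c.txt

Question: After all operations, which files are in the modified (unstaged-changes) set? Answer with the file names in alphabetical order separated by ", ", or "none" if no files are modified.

Answer: c.txt, e.txt, h.txt

Derivation:
After op 1 (modify b.txt): modified={b.txt} staged={none}
After op 2 (git add b.txt): modified={none} staged={b.txt}
After op 3 (git reset b.txt): modified={b.txt} staged={none}
After op 4 (git add b.txt): modified={none} staged={b.txt}
After op 5 (git commit): modified={none} staged={none}
After op 6 (modify h.txt): modified={h.txt} staged={none}
After op 7 (modify f.txt): modified={f.txt, h.txt} staged={none}
After op 8 (modify c.txt): modified={c.txt, f.txt, h.txt} staged={none}
After op 9 (modify d.txt): modified={c.txt, d.txt, f.txt, h.txt} staged={none}
After op 10 (git add f.txt): modified={c.txt, d.txt, h.txt} staged={f.txt}
After op 11 (git add h.txt): modified={c.txt, d.txt} staged={f.txt, h.txt}
After op 12 (git add h.txt): modified={c.txt, d.txt} staged={f.txt, h.txt}
After op 13 (git add c.txt): modified={d.txt} staged={c.txt, f.txt, h.txt}
After op 14 (git reset f.txt): modified={d.txt, f.txt} staged={c.txt, h.txt}
After op 15 (git add f.txt): modified={d.txt} staged={c.txt, f.txt, h.txt}
After op 16 (git add d.txt): modified={none} staged={c.txt, d.txt, f.txt, h.txt}
After op 17 (modify e.txt): modified={e.txt} staged={c.txt, d.txt, f.txt, h.txt}
After op 18 (modify h.txt): modified={e.txt, h.txt} staged={c.txt, d.txt, f.txt, h.txt}
After op 19 (git reset a.txt): modified={e.txt, h.txt} staged={c.txt, d.txt, f.txt, h.txt}
After op 20 (modify b.txt): modified={b.txt, e.txt, h.txt} staged={c.txt, d.txt, f.txt, h.txt}
After op 21 (git add b.txt): modified={e.txt, h.txt} staged={b.txt, c.txt, d.txt, f.txt, h.txt}
After op 22 (modify c.txt): modified={c.txt, e.txt, h.txt} staged={b.txt, c.txt, d.txt, f.txt, h.txt}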